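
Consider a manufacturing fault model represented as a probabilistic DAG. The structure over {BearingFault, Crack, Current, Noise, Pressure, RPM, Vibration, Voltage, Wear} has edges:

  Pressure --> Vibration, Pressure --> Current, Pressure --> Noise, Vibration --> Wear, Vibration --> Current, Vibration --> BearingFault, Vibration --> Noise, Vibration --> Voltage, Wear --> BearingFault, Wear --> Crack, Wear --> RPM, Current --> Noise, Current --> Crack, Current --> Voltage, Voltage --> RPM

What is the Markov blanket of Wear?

Wear's children: BearingFault, Crack, RPM.
Wear's parents: Vibration.
Co-parents of Wear (other parents of its children):
  BearingFault also has parent Vibration.
  Crack's other parent is Current.
  RPM's other parent is Voltage.
Taking the union gives {BearingFault, Crack, Current, RPM, Vibration, Voltage}.

{BearingFault, Crack, Current, RPM, Vibration, Voltage}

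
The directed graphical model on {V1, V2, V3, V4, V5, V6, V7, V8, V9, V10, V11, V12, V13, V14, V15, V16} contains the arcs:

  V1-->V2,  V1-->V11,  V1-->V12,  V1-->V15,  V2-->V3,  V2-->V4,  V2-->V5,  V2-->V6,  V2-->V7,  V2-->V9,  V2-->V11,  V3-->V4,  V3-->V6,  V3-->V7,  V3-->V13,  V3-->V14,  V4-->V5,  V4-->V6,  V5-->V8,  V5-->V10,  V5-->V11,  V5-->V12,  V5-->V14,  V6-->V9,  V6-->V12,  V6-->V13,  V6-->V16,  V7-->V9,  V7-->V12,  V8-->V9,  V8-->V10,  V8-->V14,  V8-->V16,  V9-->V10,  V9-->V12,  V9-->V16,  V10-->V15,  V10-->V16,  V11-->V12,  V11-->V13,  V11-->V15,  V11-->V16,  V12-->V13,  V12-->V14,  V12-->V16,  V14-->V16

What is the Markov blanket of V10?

{V1, V5, V6, V8, V9, V11, V12, V14, V15, V16}

A node's Markov blanket = Pa ∪ Ch ∪ (parents of Ch other than the node itself).
Parents of V10: V5, V8, V9.
V10's children: V15, V16.
Co-parents of V10 (other parents of its children):
  V15: V1, V11
  V16: V6, V8, V9, V11, V12, V14
Taking the union gives {V1, V5, V6, V8, V9, V11, V12, V14, V15, V16}.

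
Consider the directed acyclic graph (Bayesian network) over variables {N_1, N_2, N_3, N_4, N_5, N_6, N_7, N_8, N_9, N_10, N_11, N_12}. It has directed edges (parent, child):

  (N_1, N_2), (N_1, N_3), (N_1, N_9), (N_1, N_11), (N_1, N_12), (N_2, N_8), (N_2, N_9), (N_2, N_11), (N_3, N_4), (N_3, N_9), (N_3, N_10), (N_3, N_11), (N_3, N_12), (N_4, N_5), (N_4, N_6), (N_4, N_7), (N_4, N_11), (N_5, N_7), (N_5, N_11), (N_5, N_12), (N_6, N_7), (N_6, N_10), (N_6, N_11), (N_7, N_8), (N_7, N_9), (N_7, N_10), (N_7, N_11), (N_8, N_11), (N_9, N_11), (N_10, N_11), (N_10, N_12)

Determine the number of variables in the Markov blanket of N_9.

Recall MB(v) = parents ∪ children ∪ spouses, where spouses are the other parents of v's children.
N_9 has parents N_1, N_2, N_3, N_7.
Children of N_9: N_11.
Parents of each child, excluding N_9:
  N_11: N_1, N_2, N_3, N_4, N_5, N_6, N_7, N_8, N_10
MB(N_9) = {N_1, N_2, N_3, N_4, N_5, N_6, N_7, N_8, N_10, N_11}, which has 10 nodes.

10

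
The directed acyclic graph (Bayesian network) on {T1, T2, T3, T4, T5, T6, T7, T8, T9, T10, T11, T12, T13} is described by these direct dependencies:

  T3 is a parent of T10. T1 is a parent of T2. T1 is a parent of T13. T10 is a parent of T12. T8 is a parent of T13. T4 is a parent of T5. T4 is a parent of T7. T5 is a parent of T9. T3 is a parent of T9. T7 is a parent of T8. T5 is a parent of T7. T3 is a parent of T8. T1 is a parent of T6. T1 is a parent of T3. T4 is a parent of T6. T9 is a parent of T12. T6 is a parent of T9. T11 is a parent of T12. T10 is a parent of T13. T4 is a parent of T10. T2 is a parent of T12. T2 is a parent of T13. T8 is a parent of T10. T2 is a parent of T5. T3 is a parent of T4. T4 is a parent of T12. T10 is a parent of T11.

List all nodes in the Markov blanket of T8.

{T1, T2, T3, T4, T7, T10, T13}

By definition, MB(T8) is built from T8's parents, T8's children, and the co-parents of T8.
T8's children: T10, T13.
Parents of T8: T3, T7.
For each child, the remaining parents (spouses of T8):
  T10's other parents are T3, T4.
  parents(T13) \ {T8} = {T1, T2, T10}.
So the Markov blanket of T8 is {T1, T2, T3, T4, T7, T10, T13}.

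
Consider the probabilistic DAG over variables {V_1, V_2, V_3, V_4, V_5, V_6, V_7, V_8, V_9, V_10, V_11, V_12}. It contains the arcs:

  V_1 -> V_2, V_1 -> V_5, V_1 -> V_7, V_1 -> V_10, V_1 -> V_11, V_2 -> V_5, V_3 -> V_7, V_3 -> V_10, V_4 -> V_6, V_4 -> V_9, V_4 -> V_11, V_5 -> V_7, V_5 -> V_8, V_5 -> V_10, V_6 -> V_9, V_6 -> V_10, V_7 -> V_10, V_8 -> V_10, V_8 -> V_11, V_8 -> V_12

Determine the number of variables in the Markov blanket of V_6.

8

V_6 has parent V_4.
V_6's children: V_9, V_10.
Co-parents of V_6 (other parents of its children):
  V_9: V_4
  V_10: V_1, V_3, V_5, V_7, V_8
MB(V_6) = {V_1, V_3, V_4, V_5, V_7, V_8, V_9, V_10}, which has 8 nodes.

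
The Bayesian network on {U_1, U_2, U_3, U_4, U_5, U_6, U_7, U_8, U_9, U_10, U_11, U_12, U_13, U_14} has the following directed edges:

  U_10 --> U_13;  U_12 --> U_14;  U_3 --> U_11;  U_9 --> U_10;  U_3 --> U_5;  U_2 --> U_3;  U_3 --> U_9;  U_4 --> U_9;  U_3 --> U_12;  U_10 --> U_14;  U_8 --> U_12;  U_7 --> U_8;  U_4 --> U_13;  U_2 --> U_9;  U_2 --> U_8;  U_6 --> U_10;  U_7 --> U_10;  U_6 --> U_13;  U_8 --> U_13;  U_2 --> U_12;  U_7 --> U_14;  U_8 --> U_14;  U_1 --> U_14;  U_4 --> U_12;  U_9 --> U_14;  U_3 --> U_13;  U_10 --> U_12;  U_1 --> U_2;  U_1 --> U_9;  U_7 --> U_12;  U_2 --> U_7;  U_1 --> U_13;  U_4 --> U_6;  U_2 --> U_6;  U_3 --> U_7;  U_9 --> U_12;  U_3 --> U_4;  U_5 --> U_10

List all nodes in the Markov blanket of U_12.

{U_1, U_2, U_3, U_4, U_7, U_8, U_9, U_10, U_14}

The Markov blanket of a node is its parents, its children, and the other parents of its children.
Parents of U_12: U_2, U_3, U_4, U_7, U_8, U_9, U_10.
Ch(U_12) = {U_14}.
Parents of each child, excluding U_12:
  U_14: U_1, U_7, U_8, U_9, U_10
MB(U_12) = {U_1, U_2, U_3, U_4, U_7, U_8, U_9, U_10, U_14}.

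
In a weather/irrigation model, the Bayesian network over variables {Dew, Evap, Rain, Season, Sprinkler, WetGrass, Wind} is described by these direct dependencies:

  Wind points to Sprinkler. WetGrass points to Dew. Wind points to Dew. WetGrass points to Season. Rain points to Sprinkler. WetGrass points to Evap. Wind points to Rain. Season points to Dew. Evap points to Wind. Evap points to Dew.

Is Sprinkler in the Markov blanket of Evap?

No

The Markov blanket of a node is its parents, its children, and the other parents of its children.
Evap's parents: WetGrass.
Evap's children: Dew, Wind.
Parents of each child, excluding Evap:
  Wind: no additional parents.
  parents(Dew) \ {Evap} = {Season, WetGrass, Wind}.
MB(Evap) = {Dew, Season, WetGrass, Wind}; Sprinkler is not in this set.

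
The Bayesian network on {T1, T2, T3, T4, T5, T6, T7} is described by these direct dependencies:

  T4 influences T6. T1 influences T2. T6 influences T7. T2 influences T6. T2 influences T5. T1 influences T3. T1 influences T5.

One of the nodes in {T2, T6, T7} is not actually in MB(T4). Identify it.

T7

Recall MB(v) = parents ∪ children ∪ spouses, where spouses are the other parents of v's children.
T4 has no parents.
Ch(T4) = {T6}.
Parents of each child, excluding T4:
  T6: T2
MB(T4) = {T2, T6}.
T7 is neither a parent, child, nor co-parent of T4, so it does not belong.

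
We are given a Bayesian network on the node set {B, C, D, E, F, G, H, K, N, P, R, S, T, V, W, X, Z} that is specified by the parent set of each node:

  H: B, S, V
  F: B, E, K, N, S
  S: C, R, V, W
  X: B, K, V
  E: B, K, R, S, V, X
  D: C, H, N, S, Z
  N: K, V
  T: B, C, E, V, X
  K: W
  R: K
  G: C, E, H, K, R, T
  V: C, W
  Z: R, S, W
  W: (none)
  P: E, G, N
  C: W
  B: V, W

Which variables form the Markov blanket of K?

Recall MB(v) = parents ∪ children ∪ spouses, where spouses are the other parents of v's children.
K's parents: W.
K has children E, F, G, N, R, X.
Other parents of K's children:
  X: B, V
  R: —
  N: V
  E: B, R, S, V, X
  G: C, E, H, R, T
  F: B, E, N, S
Taking the union gives {B, C, E, F, G, H, N, R, S, T, V, W, X}.

{B, C, E, F, G, H, N, R, S, T, V, W, X}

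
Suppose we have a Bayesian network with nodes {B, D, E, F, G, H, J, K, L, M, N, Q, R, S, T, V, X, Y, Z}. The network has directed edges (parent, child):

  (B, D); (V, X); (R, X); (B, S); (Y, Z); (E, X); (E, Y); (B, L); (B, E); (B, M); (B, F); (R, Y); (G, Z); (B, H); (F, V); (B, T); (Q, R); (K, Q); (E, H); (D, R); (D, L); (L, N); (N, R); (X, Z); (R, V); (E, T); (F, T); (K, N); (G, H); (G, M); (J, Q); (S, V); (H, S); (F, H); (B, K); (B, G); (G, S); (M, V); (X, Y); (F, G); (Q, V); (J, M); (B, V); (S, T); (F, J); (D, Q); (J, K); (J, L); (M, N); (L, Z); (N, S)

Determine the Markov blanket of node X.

{E, G, L, R, V, Y, Z}

The Markov blanket of a node is its parents, its children, and the other parents of its children.
Pa(X) = {E, R, V}.
Ch(X) = {Y, Z}.
Other parents of X's children:
  parents(Y) \ {X} = {E, R}.
  Z's other parents are G, L, Y.
Union: {E, R, V} ∪ {Y, Z} ∪ {E, G, L, R, Y} = {E, G, L, R, V, Y, Z}.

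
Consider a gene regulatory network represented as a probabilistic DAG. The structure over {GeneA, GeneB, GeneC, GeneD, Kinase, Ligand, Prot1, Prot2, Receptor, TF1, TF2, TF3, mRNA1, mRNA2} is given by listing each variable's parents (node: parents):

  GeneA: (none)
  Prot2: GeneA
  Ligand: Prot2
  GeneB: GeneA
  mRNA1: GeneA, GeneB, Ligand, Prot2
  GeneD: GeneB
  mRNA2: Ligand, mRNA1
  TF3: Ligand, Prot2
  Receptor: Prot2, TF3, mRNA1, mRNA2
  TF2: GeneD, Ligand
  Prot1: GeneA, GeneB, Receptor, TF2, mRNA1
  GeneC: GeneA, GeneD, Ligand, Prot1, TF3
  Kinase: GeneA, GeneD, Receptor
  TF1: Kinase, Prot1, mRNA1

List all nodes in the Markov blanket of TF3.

A node's Markov blanket = Pa ∪ Ch ∪ (parents of Ch other than the node itself).
Parents of TF3: Ligand, Prot2.
TF3 has children GeneC, Receptor.
Parents of each child, excluding TF3:
  Receptor's other parents are Prot2, mRNA1, mRNA2.
  GeneC also has parents GeneA, GeneD, Ligand, Prot1.
Taking the union gives {GeneA, GeneC, GeneD, Ligand, Prot1, Prot2, Receptor, mRNA1, mRNA2}.

{GeneA, GeneC, GeneD, Ligand, Prot1, Prot2, Receptor, mRNA1, mRNA2}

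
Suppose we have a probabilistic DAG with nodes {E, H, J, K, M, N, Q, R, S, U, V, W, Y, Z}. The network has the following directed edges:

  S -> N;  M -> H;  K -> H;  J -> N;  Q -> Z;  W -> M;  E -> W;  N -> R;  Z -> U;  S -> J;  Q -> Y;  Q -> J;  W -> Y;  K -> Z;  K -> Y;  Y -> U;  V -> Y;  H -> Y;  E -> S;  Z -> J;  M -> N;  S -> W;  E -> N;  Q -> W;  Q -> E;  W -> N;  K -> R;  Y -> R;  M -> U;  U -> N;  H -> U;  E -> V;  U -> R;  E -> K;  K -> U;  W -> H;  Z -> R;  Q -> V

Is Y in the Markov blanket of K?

Yes

Y is a child of K.
So Y ∈ MB(K).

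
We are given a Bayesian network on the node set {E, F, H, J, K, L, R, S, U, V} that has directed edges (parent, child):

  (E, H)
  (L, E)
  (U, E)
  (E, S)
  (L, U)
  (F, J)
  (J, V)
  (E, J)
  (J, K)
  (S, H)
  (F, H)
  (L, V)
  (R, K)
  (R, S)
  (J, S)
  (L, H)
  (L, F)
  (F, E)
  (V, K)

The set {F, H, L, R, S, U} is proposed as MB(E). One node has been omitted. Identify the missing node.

J

By definition, MB(E) is built from E's parents, E's children, and the co-parents of E.
Ch(E) = {H, J, S}.
Parents of E: F, L, U.
For each child, the remaining parents (spouses of E):
  J: F
  S: J, R
  H: F, L, S
MB(E) = {F, H, J, L, R, S, U}.
Comparing with the claimed set, J is missing.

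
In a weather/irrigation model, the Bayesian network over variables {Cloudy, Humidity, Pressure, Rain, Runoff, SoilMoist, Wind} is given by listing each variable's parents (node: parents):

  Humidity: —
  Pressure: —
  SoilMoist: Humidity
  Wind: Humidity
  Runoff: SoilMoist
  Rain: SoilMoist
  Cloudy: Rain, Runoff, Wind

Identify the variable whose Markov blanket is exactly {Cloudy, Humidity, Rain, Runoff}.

The target node must have every member of {Cloudy, Humidity, Rain, Runoff} as a parent, child, or co-parent, and no others.
Parents of Wind: Humidity; children: Cloudy; co-parents: Rain, Runoff.
These exactly cover the given set, so the node is Wind.

Wind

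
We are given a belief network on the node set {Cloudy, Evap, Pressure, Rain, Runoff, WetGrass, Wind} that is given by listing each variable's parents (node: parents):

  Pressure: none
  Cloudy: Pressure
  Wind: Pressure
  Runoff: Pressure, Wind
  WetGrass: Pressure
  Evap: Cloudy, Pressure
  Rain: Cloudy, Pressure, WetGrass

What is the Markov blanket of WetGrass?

Pa(WetGrass) = {Pressure}.
WetGrass's children: Rain.
Other parents of WetGrass's children:
  Rain: Cloudy, Pressure
Union: {Pressure} ∪ {Rain} ∪ {Cloudy, Pressure} = {Cloudy, Pressure, Rain}.

{Cloudy, Pressure, Rain}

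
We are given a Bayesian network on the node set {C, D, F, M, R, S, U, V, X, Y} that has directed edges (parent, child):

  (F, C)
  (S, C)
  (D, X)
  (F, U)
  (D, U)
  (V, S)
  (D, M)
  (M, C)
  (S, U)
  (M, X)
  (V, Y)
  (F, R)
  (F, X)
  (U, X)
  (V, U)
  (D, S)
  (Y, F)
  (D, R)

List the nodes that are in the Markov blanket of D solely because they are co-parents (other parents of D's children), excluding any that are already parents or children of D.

Children of D: M, R, S, U, X.
  M: no additional parents.
  parents(S) \ {D} = {V}.
  R also has parent F.
  U's other parents are F, S, V.
  X also has parents F, M, U.
Excluding nodes already adjacent to D (M, R, S, U, X), the co-parent-only contribution is {F, V}.

{F, V}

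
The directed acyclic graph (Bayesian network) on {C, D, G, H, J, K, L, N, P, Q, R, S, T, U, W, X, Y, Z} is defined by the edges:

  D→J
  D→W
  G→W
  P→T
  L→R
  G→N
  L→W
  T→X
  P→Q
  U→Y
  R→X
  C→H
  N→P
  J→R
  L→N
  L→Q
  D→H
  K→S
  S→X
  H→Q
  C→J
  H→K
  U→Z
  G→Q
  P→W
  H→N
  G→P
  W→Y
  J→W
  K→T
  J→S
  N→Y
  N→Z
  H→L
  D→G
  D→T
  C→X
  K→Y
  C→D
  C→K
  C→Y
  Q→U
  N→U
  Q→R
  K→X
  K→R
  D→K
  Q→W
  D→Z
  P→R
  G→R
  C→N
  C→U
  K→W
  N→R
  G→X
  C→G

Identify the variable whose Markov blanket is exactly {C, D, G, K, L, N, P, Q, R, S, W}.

The target node must have every member of {C, D, G, K, L, N, P, Q, R, S, W} as a parent, child, or co-parent, and no others.
Parents of J: C, D; children: R, S, W; co-parents: D, G, K, L, N, P, Q.
These exactly cover the given set, so the node is J.

J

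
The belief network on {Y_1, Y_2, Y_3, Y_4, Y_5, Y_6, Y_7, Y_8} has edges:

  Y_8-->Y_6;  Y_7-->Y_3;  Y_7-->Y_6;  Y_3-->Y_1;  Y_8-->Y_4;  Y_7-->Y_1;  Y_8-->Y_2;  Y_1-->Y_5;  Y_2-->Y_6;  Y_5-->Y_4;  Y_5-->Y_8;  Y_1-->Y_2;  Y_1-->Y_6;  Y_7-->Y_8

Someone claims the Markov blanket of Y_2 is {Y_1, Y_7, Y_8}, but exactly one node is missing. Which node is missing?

Pa(Y_2) = {Y_1, Y_8}.
Children of Y_2: Y_6.
Co-parents of Y_2 (other parents of its children):
  Y_6's other parents are Y_1, Y_7, Y_8.
MB(Y_2) = {Y_1, Y_6, Y_7, Y_8}.
Comparing with the claimed set, Y_6 is missing.

Y_6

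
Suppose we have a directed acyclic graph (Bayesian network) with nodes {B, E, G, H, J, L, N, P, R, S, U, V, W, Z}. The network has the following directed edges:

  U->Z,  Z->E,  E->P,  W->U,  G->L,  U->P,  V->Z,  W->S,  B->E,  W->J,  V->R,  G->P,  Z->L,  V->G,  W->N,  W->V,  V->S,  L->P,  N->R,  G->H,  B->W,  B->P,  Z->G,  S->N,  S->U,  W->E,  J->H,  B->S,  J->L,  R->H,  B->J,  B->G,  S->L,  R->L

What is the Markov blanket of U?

{B, E, G, L, P, S, V, W, Z}

A node's Markov blanket = Pa ∪ Ch ∪ (parents of Ch other than the node itself).
Children of U: P, Z.
Parents of U: S, W.
Co-parents of U (other parents of its children):
  Z: V
  P: B, E, G, L
MB(U) = {B, E, G, L, P, S, V, W, Z}.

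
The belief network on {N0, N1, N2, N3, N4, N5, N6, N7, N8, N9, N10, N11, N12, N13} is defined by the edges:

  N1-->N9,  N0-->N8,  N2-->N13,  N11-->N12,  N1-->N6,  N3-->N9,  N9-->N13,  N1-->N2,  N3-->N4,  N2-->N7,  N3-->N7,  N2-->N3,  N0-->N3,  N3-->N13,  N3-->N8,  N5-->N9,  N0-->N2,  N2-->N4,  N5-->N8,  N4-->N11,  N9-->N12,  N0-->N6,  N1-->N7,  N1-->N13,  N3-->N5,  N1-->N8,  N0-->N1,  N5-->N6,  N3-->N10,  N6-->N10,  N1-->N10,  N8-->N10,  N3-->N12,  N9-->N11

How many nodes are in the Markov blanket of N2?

7

By definition, MB(N2) is built from N2's parents, N2's children, and the co-parents of N2.
Parents of N2: N0, N1.
N2's children: N3, N4, N7, N13.
Co-parents of N2 (other parents of its children):
  N3: N0
  N4: N3
  N7: N1, N3
  N13: N1, N3, N9
MB(N2) = {N0, N1, N3, N4, N7, N9, N13}, which has 7 nodes.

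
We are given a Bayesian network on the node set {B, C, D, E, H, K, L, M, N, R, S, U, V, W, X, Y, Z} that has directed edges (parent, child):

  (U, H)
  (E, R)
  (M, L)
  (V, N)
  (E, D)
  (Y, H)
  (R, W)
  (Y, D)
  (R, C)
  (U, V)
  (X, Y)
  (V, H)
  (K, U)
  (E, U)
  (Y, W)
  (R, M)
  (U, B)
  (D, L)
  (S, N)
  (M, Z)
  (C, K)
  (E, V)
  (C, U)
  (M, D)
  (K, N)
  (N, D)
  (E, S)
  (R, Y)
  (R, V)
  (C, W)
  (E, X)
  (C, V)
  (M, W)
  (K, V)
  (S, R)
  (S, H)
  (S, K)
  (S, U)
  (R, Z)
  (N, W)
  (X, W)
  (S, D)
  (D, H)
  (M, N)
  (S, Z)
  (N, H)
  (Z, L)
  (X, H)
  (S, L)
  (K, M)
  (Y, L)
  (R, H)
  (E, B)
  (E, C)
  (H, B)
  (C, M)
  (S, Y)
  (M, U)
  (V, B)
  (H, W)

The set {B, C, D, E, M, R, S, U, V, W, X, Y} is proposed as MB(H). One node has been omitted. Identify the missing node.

Children of H: B, W.
H's parents: D, N, R, S, U, V, X, Y.
For each child, the remaining parents (spouses of H):
  B's other parents are E, U, V.
  W's other parents are C, M, N, R, X, Y.
MB(H) = {B, C, D, E, M, N, R, S, U, V, W, X, Y}.
Comparing with the claimed set, N is missing.

N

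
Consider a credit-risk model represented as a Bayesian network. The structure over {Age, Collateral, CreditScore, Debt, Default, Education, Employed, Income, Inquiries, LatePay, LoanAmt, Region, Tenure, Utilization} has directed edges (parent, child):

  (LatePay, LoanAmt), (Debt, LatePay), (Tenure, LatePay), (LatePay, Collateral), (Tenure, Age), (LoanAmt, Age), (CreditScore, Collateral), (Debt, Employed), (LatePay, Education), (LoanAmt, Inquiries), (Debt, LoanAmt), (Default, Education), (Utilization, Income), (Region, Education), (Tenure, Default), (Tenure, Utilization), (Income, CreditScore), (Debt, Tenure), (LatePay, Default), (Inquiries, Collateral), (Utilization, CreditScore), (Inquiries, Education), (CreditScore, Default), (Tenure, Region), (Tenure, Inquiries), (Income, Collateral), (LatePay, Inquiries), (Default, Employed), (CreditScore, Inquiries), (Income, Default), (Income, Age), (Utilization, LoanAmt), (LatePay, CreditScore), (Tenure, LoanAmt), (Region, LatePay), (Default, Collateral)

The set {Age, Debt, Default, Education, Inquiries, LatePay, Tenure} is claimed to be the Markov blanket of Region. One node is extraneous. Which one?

Age

The Markov blanket of a node is its parents, its children, and the other parents of its children.
Pa(Region) = {Tenure}.
Ch(Region) = {Education, LatePay}.
For each child, the remaining parents (spouses of Region):
  LatePay: Debt, Tenure
  Education: Default, Inquiries, LatePay
MB(Region) = {Debt, Default, Education, Inquiries, LatePay, Tenure}.
Age is neither a parent, child, nor co-parent of Region, so it does not belong.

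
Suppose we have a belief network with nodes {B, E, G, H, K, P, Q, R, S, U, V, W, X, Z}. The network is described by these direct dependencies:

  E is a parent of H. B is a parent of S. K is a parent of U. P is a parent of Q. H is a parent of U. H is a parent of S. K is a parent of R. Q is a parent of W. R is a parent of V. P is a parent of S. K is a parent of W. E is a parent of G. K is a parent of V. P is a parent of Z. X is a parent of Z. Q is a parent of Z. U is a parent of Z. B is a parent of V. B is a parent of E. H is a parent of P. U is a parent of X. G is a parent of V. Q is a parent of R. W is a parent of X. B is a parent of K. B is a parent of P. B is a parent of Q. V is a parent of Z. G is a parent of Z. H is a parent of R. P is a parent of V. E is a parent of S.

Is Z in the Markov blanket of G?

Yes

Z is a child of G.
So Z ∈ MB(G).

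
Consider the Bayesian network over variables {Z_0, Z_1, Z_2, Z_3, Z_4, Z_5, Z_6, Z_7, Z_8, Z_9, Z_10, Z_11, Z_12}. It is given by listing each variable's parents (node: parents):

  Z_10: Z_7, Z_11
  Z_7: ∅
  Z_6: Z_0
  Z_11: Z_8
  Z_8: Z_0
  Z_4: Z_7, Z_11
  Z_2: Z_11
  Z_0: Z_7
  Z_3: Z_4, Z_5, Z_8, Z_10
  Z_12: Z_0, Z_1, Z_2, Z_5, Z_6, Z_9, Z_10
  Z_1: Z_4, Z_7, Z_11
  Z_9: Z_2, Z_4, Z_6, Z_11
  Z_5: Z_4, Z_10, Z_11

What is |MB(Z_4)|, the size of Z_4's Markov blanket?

10

Parents of Z_4: Z_7, Z_11.
Z_4 has children Z_1, Z_3, Z_5, Z_9.
Co-parents of Z_4 (other parents of its children):
  Z_1 also has parents Z_7, Z_11.
  Z_9 also has parents Z_2, Z_6, Z_11.
  Z_5's other parents are Z_10, Z_11.
  Z_3's other parents are Z_5, Z_8, Z_10.
MB(Z_4) = {Z_1, Z_2, Z_3, Z_5, Z_6, Z_7, Z_8, Z_9, Z_10, Z_11}, which has 10 nodes.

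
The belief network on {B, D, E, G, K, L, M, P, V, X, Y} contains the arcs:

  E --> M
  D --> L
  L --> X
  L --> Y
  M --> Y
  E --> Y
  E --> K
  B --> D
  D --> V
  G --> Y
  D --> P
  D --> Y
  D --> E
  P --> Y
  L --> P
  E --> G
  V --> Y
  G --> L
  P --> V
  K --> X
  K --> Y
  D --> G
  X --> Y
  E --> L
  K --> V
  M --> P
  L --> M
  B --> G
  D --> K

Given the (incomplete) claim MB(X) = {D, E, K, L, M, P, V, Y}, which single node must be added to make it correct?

G

A node's Markov blanket = Pa ∪ Ch ∪ (parents of Ch other than the node itself).
X has parents K, L.
X has child Y.
Co-parents of X (other parents of its children):
  Y: D, E, G, K, L, M, P, V
MB(X) = {D, E, G, K, L, M, P, V, Y}.
Comparing with the claimed set, G is missing.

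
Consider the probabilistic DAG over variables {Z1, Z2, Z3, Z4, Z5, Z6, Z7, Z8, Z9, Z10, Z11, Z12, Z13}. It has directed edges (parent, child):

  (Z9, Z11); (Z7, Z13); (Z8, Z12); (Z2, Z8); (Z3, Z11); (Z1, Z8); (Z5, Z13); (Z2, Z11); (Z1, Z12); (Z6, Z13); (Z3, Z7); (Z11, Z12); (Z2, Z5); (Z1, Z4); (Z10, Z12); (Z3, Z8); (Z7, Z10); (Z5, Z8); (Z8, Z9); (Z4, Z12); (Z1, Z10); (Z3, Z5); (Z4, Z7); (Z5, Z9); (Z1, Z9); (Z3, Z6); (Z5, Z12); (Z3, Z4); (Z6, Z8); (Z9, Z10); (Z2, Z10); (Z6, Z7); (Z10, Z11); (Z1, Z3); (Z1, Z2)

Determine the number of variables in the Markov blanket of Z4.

9

Z4's children: Z7, Z12.
Parents of Z4: Z1, Z3.
Co-parents of Z4 (other parents of its children):
  Z7: Z3, Z6
  Z12: Z1, Z5, Z8, Z10, Z11
MB(Z4) = {Z1, Z3, Z5, Z6, Z7, Z8, Z10, Z11, Z12}, which has 9 nodes.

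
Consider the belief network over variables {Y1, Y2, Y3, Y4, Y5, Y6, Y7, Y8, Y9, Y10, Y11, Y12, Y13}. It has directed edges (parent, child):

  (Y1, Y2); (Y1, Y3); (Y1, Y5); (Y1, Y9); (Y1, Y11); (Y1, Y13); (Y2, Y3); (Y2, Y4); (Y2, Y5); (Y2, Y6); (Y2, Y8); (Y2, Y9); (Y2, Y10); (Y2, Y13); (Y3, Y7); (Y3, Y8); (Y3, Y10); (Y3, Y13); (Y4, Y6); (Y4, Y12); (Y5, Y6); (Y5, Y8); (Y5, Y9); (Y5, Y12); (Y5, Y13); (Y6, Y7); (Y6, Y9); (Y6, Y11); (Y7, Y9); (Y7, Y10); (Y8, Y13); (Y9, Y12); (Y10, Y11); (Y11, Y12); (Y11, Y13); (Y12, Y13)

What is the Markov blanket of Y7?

{Y1, Y2, Y3, Y5, Y6, Y9, Y10}

Y7 has children Y9, Y10.
Pa(Y7) = {Y3, Y6}.
Parents of each child, excluding Y7:
  Y9: Y1, Y2, Y5, Y6
  Y10: Y2, Y3
Union: {Y3, Y6} ∪ {Y9, Y10} ∪ {Y1, Y2, Y3, Y5, Y6} = {Y1, Y2, Y3, Y5, Y6, Y9, Y10}.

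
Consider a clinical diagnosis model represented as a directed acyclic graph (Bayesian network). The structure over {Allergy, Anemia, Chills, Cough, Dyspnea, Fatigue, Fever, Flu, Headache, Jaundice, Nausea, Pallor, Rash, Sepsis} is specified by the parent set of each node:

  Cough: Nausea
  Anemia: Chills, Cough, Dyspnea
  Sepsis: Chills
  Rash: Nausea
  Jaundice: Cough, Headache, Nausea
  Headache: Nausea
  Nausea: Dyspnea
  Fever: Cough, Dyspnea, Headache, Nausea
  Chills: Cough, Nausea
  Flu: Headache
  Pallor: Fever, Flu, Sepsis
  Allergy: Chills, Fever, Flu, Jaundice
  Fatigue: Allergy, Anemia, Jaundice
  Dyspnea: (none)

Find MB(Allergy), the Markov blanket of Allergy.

{Anemia, Chills, Fatigue, Fever, Flu, Jaundice}

Recall MB(v) = parents ∪ children ∪ spouses, where spouses are the other parents of v's children.
Allergy's parents: Chills, Fever, Flu, Jaundice.
Ch(Allergy) = {Fatigue}.
Parents of each child, excluding Allergy:
  parents(Fatigue) \ {Allergy} = {Anemia, Jaundice}.
So the Markov blanket of Allergy is {Anemia, Chills, Fatigue, Fever, Flu, Jaundice}.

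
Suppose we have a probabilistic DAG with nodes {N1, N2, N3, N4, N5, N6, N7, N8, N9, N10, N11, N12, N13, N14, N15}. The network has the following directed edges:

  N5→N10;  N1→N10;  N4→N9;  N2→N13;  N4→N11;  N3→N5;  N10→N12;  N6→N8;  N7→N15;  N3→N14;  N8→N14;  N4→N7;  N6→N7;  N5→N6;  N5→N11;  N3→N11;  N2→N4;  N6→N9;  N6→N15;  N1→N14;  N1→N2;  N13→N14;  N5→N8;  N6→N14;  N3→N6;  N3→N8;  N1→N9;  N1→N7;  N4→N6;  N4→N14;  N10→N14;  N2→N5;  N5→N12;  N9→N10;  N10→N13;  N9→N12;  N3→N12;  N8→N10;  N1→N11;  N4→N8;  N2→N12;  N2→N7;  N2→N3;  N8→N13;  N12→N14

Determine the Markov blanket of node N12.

{N1, N2, N3, N4, N5, N6, N8, N9, N10, N13, N14}

A node's Markov blanket = Pa ∪ Ch ∪ (parents of Ch other than the node itself).
N12's parents: N2, N3, N5, N9, N10.
N12 has child N14.
Parents of each child, excluding N12:
  N14's other parents are N1, N3, N4, N6, N8, N10, N13.
So the Markov blanket of N12 is {N1, N2, N3, N4, N5, N6, N8, N9, N10, N13, N14}.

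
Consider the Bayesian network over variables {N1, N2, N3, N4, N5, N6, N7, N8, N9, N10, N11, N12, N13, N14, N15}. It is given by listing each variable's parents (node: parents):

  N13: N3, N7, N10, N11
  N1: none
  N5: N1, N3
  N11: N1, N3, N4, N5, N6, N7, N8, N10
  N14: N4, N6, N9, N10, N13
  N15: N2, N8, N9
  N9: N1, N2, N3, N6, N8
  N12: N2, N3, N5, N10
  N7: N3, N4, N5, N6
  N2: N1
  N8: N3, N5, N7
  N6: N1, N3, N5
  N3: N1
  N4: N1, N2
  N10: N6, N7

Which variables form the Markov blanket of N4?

{N1, N2, N3, N5, N6, N7, N8, N9, N10, N11, N13, N14}

Parents of N4: N1, N2.
N4 has children N7, N11, N14.
For each child, the remaining parents (spouses of N4):
  N7 also has parents N3, N5, N6.
  N11's other parents are N1, N3, N5, N6, N7, N8, N10.
  N14's other parents are N6, N9, N10, N13.
MB(N4) = {N1, N2, N3, N5, N6, N7, N8, N9, N10, N11, N13, N14}.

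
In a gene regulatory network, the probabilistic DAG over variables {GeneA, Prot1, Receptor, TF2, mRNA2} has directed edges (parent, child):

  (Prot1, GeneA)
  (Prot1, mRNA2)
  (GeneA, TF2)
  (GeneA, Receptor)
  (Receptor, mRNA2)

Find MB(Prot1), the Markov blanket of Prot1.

{GeneA, Receptor, mRNA2}

The Markov blanket of a node is its parents, its children, and the other parents of its children.
Children of Prot1: GeneA, mRNA2.
Parents of Prot1: none.
For each child, the remaining parents (spouses of Prot1):
  GeneA: no additional parents.
  mRNA2's other parent is Receptor.
Taking the union gives {GeneA, Receptor, mRNA2}.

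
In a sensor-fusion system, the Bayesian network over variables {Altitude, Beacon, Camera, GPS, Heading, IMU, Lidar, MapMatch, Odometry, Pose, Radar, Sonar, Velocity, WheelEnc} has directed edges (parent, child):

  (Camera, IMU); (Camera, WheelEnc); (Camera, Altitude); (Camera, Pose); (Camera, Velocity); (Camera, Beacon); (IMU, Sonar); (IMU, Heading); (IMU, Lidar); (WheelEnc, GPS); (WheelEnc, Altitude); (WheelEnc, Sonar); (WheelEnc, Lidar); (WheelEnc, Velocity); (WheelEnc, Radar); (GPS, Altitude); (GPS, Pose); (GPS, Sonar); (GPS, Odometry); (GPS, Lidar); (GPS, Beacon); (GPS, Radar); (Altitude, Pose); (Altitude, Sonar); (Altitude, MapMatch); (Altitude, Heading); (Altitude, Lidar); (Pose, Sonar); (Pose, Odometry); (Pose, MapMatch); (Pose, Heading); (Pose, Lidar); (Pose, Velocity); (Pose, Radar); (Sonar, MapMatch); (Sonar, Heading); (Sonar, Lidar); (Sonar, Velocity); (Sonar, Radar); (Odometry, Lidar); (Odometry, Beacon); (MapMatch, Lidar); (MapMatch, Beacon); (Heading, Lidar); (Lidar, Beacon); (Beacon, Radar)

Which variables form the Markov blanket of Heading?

Pa(Heading) = {Altitude, IMU, Pose, Sonar}.
Ch(Heading) = {Lidar}.
Other parents of Heading's children:
  Lidar's other parents are Altitude, GPS, IMU, MapMatch, Odometry, Pose, Sonar, WheelEnc.
MB(Heading) = {Altitude, GPS, IMU, Lidar, MapMatch, Odometry, Pose, Sonar, WheelEnc}.

{Altitude, GPS, IMU, Lidar, MapMatch, Odometry, Pose, Sonar, WheelEnc}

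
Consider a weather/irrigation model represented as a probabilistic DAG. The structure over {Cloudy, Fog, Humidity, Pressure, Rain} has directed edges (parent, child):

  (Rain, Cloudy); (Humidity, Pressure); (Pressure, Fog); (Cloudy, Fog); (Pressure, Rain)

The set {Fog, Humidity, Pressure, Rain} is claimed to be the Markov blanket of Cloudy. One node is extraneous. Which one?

Humidity

Recall MB(v) = parents ∪ children ∪ spouses, where spouses are the other parents of v's children.
Cloudy has parent Rain.
Ch(Cloudy) = {Fog}.
Co-parents of Cloudy (other parents of its children):
  Fog also has parent Pressure.
MB(Cloudy) = {Fog, Pressure, Rain}.
Humidity is neither a parent, child, nor co-parent of Cloudy, so it does not belong.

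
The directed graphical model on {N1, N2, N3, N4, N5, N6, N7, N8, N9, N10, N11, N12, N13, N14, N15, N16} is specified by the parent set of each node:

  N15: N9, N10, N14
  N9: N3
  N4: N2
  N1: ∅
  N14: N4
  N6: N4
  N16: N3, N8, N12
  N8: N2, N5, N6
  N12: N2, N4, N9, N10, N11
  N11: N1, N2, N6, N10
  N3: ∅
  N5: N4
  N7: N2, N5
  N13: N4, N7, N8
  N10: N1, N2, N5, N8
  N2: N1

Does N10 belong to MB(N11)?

N10 is a parent of N11.
So N10 ∈ MB(N11).

Yes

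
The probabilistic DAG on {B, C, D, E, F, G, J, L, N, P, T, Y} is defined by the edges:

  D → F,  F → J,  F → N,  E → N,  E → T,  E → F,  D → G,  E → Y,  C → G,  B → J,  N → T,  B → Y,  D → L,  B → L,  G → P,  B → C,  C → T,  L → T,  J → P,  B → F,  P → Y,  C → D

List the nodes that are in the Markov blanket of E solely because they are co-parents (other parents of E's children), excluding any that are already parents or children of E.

Children of E: F, N, T, Y.
  F's other parents are B, D.
  N also has parent F.
  T's other parents are C, L, N.
  Y's other parents are B, P.
Excluding nodes already adjacent to E (F, N, T, Y), the co-parent-only contribution is {B, C, D, L, P}.

{B, C, D, L, P}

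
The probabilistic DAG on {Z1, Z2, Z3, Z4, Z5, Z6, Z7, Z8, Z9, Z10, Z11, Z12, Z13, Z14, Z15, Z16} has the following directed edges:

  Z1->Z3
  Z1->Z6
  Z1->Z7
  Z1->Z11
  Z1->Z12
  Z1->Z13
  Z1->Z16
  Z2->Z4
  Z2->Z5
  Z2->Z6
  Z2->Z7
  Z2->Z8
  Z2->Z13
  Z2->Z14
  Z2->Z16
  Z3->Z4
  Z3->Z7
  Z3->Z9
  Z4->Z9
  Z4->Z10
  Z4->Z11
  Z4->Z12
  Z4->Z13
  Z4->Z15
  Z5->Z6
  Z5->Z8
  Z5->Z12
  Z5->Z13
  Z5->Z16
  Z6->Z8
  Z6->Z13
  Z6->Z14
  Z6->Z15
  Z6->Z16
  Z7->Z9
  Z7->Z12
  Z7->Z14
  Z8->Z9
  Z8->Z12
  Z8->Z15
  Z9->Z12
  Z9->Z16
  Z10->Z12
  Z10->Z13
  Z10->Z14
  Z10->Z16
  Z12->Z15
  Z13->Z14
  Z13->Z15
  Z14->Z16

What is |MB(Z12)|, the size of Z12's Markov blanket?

10

Parents of Z12: Z1, Z4, Z5, Z7, Z8, Z9, Z10.
Z12's children: Z15.
Other parents of Z12's children:
  Z15's other parents are Z4, Z6, Z8, Z13.
MB(Z12) = {Z1, Z4, Z5, Z6, Z7, Z8, Z9, Z10, Z13, Z15}, which has 10 nodes.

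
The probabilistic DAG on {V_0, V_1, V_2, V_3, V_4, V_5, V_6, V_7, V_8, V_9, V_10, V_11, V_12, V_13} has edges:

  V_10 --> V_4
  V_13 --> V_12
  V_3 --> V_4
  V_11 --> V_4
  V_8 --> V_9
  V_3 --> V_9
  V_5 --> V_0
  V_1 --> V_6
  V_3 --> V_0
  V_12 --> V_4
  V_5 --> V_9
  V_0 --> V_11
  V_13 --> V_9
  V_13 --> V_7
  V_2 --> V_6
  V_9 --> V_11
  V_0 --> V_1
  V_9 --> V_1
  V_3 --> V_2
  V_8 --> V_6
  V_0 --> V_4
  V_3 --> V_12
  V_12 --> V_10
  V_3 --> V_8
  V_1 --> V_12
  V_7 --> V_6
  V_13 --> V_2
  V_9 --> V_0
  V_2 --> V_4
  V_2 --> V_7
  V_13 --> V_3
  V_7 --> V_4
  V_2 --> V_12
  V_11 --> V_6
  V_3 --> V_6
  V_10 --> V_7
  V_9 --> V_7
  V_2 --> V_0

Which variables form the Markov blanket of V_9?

{V_0, V_1, V_2, V_3, V_5, V_7, V_8, V_10, V_11, V_13}

Parents of V_9: V_3, V_5, V_8, V_13.
Children of V_9: V_0, V_1, V_7, V_11.
Parents of each child, excluding V_9:
  V_0's other parents are V_2, V_3, V_5.
  V_1's other parent is V_0.
  V_11 also has parent V_0.
  V_7 also has parents V_2, V_10, V_13.
Union: {V_3, V_5, V_8, V_13} ∪ {V_0, V_1, V_7, V_11} ∪ {V_0, V_2, V_3, V_5, V_10, V_13} = {V_0, V_1, V_2, V_3, V_5, V_7, V_8, V_10, V_11, V_13}.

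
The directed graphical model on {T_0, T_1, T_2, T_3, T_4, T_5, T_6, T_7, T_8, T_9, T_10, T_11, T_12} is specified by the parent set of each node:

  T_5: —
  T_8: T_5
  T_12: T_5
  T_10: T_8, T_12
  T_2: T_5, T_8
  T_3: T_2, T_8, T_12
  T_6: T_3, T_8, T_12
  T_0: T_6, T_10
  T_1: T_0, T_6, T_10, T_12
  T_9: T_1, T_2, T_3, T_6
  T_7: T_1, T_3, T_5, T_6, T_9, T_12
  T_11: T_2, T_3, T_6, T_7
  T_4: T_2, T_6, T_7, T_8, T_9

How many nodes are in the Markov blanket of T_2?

The Markov blanket of a node is its parents, its children, and the other parents of its children.
Parents of T_2: T_5, T_8.
Ch(T_2) = {T_3, T_4, T_9, T_11}.
Parents of each child, excluding T_2:
  T_3: T_8, T_12
  T_9: T_1, T_3, T_6
  T_11: T_3, T_6, T_7
  T_4: T_6, T_7, T_8, T_9
MB(T_2) = {T_1, T_3, T_4, T_5, T_6, T_7, T_8, T_9, T_11, T_12}, which has 10 nodes.

10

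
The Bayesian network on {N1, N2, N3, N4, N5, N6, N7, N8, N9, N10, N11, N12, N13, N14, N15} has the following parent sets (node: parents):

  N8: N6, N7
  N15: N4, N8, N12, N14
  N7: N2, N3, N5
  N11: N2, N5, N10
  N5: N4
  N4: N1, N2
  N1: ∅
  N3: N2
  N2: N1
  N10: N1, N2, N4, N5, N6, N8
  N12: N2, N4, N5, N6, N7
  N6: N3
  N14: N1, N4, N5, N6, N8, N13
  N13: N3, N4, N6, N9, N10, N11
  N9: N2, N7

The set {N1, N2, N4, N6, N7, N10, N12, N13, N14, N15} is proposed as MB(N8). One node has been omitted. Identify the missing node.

N5

N8 has parents N6, N7.
Children of N8: N10, N14, N15.
For each child, the remaining parents (spouses of N8):
  N10: N1, N2, N4, N5, N6
  N14: N1, N4, N5, N6, N13
  N15: N4, N12, N14
MB(N8) = {N1, N2, N4, N5, N6, N7, N10, N12, N13, N14, N15}.
Comparing with the claimed set, N5 is missing.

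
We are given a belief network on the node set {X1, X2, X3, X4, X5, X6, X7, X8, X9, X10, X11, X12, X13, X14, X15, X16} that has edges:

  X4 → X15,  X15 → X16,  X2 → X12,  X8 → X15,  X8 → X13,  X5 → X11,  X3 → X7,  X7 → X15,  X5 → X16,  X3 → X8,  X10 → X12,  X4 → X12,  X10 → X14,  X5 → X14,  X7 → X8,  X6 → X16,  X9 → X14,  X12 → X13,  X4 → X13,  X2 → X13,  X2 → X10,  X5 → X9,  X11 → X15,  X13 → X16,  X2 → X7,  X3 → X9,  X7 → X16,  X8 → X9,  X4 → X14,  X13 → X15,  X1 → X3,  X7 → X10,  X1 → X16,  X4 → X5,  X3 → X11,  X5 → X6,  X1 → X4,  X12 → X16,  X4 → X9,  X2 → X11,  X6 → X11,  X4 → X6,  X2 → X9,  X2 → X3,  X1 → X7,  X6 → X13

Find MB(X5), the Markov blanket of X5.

Parents of X5: X4.
Ch(X5) = {X6, X9, X11, X14, X16}.
Parents of each child, excluding X5:
  X6: X4
  X9: X2, X3, X4, X8
  X11: X2, X3, X6
  X14: X4, X9, X10
  X16: X1, X6, X7, X12, X13, X15
Taking the union gives {X1, X2, X3, X4, X6, X7, X8, X9, X10, X11, X12, X13, X14, X15, X16}.

{X1, X2, X3, X4, X6, X7, X8, X9, X10, X11, X12, X13, X14, X15, X16}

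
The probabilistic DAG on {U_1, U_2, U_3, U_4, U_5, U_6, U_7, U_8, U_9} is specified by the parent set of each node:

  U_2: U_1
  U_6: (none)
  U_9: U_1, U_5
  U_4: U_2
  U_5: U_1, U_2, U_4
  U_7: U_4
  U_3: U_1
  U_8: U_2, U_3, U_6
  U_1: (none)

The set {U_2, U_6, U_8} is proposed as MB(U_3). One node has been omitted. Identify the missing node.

U_1

U_3 has parent U_1.
U_3's children: U_8.
Parents of each child, excluding U_3:
  U_8: U_2, U_6
MB(U_3) = {U_1, U_2, U_6, U_8}.
Comparing with the claimed set, U_1 is missing.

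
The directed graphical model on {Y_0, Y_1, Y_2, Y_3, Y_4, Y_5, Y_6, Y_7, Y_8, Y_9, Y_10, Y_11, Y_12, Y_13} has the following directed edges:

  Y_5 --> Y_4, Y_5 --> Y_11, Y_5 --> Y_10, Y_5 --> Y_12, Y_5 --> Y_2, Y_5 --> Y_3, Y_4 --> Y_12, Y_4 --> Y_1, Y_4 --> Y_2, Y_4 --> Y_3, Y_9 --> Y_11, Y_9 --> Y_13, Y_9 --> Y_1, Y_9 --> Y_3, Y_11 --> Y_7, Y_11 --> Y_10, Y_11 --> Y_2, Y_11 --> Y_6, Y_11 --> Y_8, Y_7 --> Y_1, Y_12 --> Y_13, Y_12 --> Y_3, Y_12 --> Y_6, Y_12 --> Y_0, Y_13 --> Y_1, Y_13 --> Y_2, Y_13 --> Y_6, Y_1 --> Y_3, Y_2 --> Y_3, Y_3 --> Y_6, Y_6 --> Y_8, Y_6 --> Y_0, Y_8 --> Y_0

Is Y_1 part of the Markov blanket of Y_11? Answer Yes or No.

Y_11's parents: Y_5, Y_9.
Children of Y_11: Y_2, Y_6, Y_7, Y_8, Y_10.
Parents of each child, excluding Y_11:
  Y_7: no additional parents.
  Y_10 also has parent Y_5.
  parents(Y_2) \ {Y_11} = {Y_4, Y_5, Y_13}.
  Y_6 also has parents Y_3, Y_12, Y_13.
  parents(Y_8) \ {Y_11} = {Y_6}.
MB(Y_11) = {Y_2, Y_3, Y_4, Y_5, Y_6, Y_7, Y_8, Y_9, Y_10, Y_12, Y_13}; Y_1 is not in this set.

No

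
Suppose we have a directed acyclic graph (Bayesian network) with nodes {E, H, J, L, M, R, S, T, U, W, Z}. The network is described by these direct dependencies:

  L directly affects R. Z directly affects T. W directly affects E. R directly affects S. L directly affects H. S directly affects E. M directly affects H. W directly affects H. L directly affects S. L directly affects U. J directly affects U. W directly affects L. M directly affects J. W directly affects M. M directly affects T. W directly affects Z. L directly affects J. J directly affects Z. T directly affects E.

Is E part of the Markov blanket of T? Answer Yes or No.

Yes

E is a child of T.
So E ∈ MB(T).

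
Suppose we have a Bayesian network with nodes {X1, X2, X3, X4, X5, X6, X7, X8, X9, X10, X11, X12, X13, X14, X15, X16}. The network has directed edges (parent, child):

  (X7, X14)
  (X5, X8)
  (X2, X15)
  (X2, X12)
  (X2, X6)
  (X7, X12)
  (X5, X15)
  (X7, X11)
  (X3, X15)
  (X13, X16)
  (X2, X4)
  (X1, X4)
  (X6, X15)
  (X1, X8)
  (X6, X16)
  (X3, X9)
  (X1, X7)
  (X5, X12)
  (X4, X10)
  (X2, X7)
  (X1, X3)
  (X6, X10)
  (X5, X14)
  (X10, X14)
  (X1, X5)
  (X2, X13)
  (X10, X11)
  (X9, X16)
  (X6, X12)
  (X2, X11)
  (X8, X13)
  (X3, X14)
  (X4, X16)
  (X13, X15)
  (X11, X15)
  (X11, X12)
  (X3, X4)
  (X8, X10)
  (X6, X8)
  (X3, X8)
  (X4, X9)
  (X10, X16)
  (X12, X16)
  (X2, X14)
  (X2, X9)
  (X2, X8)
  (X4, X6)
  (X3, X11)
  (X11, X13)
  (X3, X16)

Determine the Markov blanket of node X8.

{X1, X2, X3, X4, X5, X6, X10, X11, X13}

A node's Markov blanket = Pa ∪ Ch ∪ (parents of Ch other than the node itself).
Pa(X8) = {X1, X2, X3, X5, X6}.
Children of X8: X10, X13.
For each child, the remaining parents (spouses of X8):
  X10's other parents are X4, X6.
  X13 also has parents X2, X11.
So the Markov blanket of X8 is {X1, X2, X3, X4, X5, X6, X10, X11, X13}.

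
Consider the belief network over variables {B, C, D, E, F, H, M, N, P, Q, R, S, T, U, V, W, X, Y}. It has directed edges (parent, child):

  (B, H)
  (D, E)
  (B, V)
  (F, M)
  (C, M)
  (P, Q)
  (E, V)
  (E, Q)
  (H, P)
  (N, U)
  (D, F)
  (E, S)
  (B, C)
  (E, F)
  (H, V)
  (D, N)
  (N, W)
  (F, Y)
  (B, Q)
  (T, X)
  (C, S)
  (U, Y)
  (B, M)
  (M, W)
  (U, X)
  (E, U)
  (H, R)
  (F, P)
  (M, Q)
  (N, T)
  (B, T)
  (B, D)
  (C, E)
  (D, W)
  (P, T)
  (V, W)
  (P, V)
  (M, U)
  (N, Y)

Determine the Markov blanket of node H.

{B, E, F, P, R, V}

H's parents: B.
Children of H: P, R, V.
Parents of each child, excluding H:
  P: F
  R: —
  V: B, E, P
MB(H) = {B, E, F, P, R, V}.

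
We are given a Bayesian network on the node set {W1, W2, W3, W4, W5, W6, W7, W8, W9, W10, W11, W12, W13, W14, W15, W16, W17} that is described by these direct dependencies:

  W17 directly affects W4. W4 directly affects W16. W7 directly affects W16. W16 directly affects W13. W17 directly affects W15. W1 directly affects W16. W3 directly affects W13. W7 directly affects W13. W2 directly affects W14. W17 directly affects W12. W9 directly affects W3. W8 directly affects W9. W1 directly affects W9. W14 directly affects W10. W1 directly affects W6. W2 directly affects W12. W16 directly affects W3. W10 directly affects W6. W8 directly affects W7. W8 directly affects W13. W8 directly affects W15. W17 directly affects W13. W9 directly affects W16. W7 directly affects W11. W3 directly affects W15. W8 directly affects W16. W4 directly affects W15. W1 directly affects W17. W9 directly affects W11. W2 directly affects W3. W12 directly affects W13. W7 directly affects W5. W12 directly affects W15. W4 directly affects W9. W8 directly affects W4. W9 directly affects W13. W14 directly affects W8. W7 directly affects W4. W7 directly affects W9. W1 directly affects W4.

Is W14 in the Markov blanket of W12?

Children of W12: W13, W15.
W12 has parents W2, W17.
Parents of each child, excluding W12:
  W15: W3, W4, W8, W17
  W13: W3, W7, W8, W9, W16, W17
MB(W12) = {W2, W3, W4, W7, W8, W9, W13, W15, W16, W17}; W14 is not in this set.

No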